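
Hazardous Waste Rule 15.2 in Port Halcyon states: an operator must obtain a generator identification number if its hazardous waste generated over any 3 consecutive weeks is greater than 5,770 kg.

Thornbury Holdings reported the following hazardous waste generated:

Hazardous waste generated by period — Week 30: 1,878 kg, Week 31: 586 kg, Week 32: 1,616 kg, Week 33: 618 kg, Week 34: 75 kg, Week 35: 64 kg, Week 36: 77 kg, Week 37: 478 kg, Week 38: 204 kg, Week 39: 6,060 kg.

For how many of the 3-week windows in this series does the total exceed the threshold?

1

Week 30–Week 32: 1,878 kg + 586 kg + 1,616 kg = 4,080 kg (under)
Week 31–Week 33: 586 kg + 1,616 kg + 618 kg = 2,820 kg (under)
Week 32–Week 34: 1,616 kg + 618 kg + 75 kg = 2,309 kg (under)
Week 33–Week 35: 618 kg + 75 kg + 64 kg = 757 kg (under)
Week 34–Week 36: 75 kg + 64 kg + 77 kg = 216 kg (under)
Week 35–Week 37: 64 kg + 77 kg + 478 kg = 619 kg (under)
Week 36–Week 38: 77 kg + 478 kg + 204 kg = 759 kg (under)
Week 37–Week 39: 478 kg + 204 kg + 6,060 kg = 6,742 kg (over)
1 window exceeds the threshold.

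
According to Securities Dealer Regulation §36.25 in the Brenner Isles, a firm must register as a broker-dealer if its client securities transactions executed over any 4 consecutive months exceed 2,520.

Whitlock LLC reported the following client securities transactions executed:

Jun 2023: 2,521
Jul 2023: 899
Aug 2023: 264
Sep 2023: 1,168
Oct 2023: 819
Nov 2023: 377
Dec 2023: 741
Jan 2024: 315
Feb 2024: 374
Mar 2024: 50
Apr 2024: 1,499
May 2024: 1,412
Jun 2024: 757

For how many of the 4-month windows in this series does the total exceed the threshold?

Jun 2023–Sep 2023: 2,521 + 899 + 264 + 1,168 = 4,852 (over)
Jul 2023–Oct 2023: 899 + 264 + 1,168 + 819 = 3,150 (over)
Aug 2023–Nov 2023: 264 + 1,168 + 819 + 377 = 2,628 (over)
Sep 2023–Dec 2023: 1,168 + 819 + 377 + 741 = 3,105 (over)
Oct 2023–Jan 2024: 819 + 377 + 741 + 315 = 2,252 (under)
Nov 2023–Feb 2024: 377 + 741 + 315 + 374 = 1,807 (under)
Dec 2023–Mar 2024: 741 + 315 + 374 + 50 = 1,480 (under)
Jan 2024–Apr 2024: 315 + 374 + 50 + 1,499 = 2,238 (under)
Feb 2024–May 2024: 374 + 50 + 1,499 + 1,412 = 3,335 (over)
Mar 2024–Jun 2024: 50 + 1,499 + 1,412 + 757 = 3,718 (over)
6 windows exceed the threshold.

6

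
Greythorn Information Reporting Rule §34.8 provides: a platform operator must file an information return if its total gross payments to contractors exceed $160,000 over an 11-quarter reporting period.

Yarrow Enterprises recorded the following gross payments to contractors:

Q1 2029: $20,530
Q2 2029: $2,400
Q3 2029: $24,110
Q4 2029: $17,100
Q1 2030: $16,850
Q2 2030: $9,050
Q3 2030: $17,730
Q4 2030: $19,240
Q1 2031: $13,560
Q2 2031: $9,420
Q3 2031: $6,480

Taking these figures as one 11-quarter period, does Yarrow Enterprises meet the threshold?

Total gross payments to contractors: $20,530 + $2,400 + $24,110 + $17,100 + $16,850 + $9,050 + $17,730 + $19,240 + $13,560 + $9,420 + $6,480 = $156,470.
$156,470 ≤ $160,000, so the threshold is not exceeded.

No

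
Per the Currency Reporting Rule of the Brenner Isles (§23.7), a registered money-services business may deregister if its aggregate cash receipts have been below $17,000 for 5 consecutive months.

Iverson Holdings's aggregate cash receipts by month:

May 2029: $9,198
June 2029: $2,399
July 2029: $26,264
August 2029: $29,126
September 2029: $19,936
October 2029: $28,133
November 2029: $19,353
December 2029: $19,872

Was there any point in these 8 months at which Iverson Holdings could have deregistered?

No

Months below $17,000: May 2029, June 2029.
Longest run of consecutive months below the threshold: 2.
2 < 5, so Iverson Holdings never became eligible.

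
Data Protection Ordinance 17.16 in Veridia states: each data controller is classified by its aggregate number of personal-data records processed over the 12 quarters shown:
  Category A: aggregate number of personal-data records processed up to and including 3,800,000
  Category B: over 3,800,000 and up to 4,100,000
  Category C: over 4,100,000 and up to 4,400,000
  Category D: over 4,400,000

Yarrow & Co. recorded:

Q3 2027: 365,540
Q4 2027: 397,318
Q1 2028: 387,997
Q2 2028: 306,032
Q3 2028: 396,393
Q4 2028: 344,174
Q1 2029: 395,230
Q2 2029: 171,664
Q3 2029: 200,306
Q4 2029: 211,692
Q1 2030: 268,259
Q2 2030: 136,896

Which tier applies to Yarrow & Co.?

Category A

Aggregate number of personal-data records processed: 365,540 + 397,318 + 387,997 + 306,032 + 396,393 + 344,174 + 395,230 + 171,664 + 200,306 + 211,692 + 268,259 + 136,896 = 3,581,501.
3,581,501 ≤ 3,800,000, so Category A applies.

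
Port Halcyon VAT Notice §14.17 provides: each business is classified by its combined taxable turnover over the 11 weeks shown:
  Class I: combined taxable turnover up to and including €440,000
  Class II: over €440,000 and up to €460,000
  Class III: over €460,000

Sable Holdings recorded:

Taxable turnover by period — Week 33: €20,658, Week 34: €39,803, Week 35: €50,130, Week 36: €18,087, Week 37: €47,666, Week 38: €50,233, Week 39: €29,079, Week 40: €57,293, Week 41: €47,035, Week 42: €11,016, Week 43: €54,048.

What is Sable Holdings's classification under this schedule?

Combined taxable turnover: €20,658 + €39,803 + €50,130 + €18,087 + €47,666 + €50,233 + €29,079 + €57,293 + €47,035 + €11,016 + €54,048 = €425,048.
€425,048 ≤ €440,000, so Class I applies.

Class I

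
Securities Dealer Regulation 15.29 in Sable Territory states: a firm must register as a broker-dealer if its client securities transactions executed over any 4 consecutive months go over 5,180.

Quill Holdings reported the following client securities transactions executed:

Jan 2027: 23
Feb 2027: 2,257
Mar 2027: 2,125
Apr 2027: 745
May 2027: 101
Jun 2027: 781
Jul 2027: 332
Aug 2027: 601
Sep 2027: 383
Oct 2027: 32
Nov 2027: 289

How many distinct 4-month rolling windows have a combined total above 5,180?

Jan 2027–Apr 2027: 23 + 2,257 + 2,125 + 745 = 5,150 (under)
Feb 2027–May 2027: 2,257 + 2,125 + 745 + 101 = 5,228 (over)
Mar 2027–Jun 2027: 2,125 + 745 + 101 + 781 = 3,752 (under)
Apr 2027–Jul 2027: 745 + 101 + 781 + 332 = 1,959 (under)
May 2027–Aug 2027: 101 + 781 + 332 + 601 = 1,815 (under)
Jun 2027–Sep 2027: 781 + 332 + 601 + 383 = 2,097 (under)
Jul 2027–Oct 2027: 332 + 601 + 383 + 32 = 1,348 (under)
Aug 2027–Nov 2027: 601 + 383 + 32 + 289 = 1,305 (under)
1 window exceeds the threshold.

1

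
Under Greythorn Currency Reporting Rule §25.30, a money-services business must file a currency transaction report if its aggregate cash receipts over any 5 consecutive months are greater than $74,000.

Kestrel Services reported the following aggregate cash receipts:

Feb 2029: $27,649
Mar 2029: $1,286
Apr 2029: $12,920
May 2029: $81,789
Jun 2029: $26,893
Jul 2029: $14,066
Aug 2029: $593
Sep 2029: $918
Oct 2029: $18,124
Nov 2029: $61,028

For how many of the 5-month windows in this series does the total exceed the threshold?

Feb 2029–Jun 2029: $27,649 + $1,286 + $12,920 + $81,789 + $26,893 = $150,537 (over)
Mar 2029–Jul 2029: $1,286 + $12,920 + $81,789 + $26,893 + $14,066 = $136,954 (over)
Apr 2029–Aug 2029: $12,920 + $81,789 + $26,893 + $14,066 + $593 = $136,261 (over)
May 2029–Sep 2029: $81,789 + $26,893 + $14,066 + $593 + $918 = $124,259 (over)
Jun 2029–Oct 2029: $26,893 + $14,066 + $593 + $918 + $18,124 = $60,594 (under)
Jul 2029–Nov 2029: $14,066 + $593 + $918 + $18,124 + $61,028 = $94,729 (over)
5 windows exceed the threshold.

5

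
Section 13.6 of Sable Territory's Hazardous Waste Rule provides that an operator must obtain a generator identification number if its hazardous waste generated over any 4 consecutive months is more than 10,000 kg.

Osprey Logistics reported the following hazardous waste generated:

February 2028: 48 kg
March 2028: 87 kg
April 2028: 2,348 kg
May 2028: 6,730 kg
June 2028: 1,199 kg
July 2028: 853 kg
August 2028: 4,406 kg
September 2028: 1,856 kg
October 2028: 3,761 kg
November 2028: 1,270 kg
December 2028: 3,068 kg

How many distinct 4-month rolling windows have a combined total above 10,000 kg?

5

February 2028–May 2028: 48 kg + 87 kg + 2,348 kg + 6,730 kg = 9,213 kg (under)
March 2028–June 2028: 87 kg + 2,348 kg + 6,730 kg + 1,199 kg = 10,364 kg (over)
April 2028–July 2028: 2,348 kg + 6,730 kg + 1,199 kg + 853 kg = 11,130 kg (over)
May 2028–August 2028: 6,730 kg + 1,199 kg + 853 kg + 4,406 kg = 13,188 kg (over)
June 2028–September 2028: 1,199 kg + 853 kg + 4,406 kg + 1,856 kg = 8,314 kg (under)
July 2028–October 2028: 853 kg + 4,406 kg + 1,856 kg + 3,761 kg = 10,876 kg (over)
August 2028–November 2028: 4,406 kg + 1,856 kg + 3,761 kg + 1,270 kg = 11,293 kg (over)
September 2028–December 2028: 1,856 kg + 3,761 kg + 1,270 kg + 3,068 kg = 9,955 kg (under)
5 windows exceed the threshold.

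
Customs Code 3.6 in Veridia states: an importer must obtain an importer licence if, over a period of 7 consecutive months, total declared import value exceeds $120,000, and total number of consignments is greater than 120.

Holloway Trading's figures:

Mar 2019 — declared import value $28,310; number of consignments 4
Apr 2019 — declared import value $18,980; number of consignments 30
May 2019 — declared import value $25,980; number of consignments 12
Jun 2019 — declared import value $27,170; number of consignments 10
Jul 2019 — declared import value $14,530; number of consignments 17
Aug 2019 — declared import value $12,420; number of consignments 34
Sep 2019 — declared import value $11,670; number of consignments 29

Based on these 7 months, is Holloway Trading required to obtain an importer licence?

Total declared import value: $28,310 + $18,980 + $25,980 + $27,170 + $14,530 + $12,420 + $11,670 = $139,060 (> $120,000).
Total number of consignments: 4 + 30 + 12 + 10 + 17 + 34 + 29 = 136 (> 120).
The test is 'and': both thresholds are exceeded.

Yes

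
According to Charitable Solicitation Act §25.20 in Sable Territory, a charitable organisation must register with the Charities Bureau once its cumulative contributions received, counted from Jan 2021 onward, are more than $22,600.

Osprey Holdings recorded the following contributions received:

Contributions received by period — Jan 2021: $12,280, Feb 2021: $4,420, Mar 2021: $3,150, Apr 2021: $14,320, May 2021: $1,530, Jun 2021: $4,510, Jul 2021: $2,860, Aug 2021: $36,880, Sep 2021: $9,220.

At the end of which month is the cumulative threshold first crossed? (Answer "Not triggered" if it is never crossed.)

Through Jan 2021: $12,280
Through Feb 2021: $16,700
Through Mar 2021: $19,850
Through Apr 2021: $34,170 ← exceeds threshold

Apr 2021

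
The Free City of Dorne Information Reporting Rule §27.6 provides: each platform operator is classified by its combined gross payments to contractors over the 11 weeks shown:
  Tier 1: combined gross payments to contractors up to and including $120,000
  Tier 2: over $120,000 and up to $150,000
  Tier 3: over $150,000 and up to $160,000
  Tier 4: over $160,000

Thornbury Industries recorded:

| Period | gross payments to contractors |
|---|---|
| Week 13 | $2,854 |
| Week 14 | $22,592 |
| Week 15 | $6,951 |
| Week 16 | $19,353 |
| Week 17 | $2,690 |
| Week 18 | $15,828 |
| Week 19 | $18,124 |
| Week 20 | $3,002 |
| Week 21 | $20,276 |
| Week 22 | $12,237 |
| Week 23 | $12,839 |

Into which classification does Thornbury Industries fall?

Tier 2

Combined gross payments to contractors: $2,854 + $22,592 + $6,951 + $19,353 + $2,690 + $15,828 + $18,124 + $3,002 + $20,276 + $12,237 + $12,839 = $136,746.
$120,000 < $136,746 ≤ $150,000, so Tier 2 applies.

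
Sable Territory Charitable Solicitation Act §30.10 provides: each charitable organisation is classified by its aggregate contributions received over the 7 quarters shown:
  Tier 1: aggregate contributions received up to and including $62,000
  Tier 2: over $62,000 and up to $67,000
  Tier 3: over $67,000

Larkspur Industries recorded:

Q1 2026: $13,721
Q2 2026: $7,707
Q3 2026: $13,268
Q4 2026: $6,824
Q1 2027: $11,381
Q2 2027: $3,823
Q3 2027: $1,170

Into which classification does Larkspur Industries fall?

Tier 1

Aggregate contributions received: $13,721 + $7,707 + $13,268 + $6,824 + $11,381 + $3,823 + $1,170 = $57,894.
$57,894 ≤ $62,000, so Tier 1 applies.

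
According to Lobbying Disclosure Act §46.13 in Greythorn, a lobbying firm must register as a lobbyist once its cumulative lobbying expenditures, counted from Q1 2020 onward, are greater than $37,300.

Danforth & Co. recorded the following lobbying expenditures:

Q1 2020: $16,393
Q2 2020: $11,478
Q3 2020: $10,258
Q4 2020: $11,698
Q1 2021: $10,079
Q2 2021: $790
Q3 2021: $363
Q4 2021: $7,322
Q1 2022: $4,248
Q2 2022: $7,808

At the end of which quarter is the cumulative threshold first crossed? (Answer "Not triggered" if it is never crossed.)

Q3 2020

Through Q1 2020: $16,393
Through Q2 2020: $27,871
Through Q3 2020: $38,129 ← exceeds threshold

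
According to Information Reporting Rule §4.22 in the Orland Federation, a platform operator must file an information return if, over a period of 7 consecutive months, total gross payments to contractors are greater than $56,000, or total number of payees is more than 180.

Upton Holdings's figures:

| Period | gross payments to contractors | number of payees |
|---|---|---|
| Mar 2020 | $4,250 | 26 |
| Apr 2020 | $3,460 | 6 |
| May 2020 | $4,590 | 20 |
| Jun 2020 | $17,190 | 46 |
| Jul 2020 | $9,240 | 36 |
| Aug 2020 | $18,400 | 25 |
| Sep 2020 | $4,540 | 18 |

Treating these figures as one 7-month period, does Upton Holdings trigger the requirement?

Total gross payments to contractors: $4,250 + $3,460 + $4,590 + $17,190 + $9,240 + $18,400 + $4,540 = $61,670 (> $56,000).
Total number of payees: 26 + 6 + 20 + 46 + 36 + 25 + 18 = 177 (≤ 180).
The test is 'or': at least one threshold is exceeded.

Yes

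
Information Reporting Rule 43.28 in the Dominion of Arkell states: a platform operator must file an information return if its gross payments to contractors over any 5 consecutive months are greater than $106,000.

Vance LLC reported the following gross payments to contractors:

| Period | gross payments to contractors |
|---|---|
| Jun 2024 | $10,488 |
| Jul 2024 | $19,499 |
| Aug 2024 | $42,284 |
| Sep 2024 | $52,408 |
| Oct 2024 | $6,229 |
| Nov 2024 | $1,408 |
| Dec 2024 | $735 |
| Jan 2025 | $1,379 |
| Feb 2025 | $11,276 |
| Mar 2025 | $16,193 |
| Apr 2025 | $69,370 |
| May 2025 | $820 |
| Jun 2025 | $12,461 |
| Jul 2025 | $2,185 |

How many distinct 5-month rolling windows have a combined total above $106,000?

Jun 2024–Oct 2024: $10,488 + $19,499 + $42,284 + $52,408 + $6,229 = $130,908 (over)
Jul 2024–Nov 2024: $19,499 + $42,284 + $52,408 + $6,229 + $1,408 = $121,828 (over)
Aug 2024–Dec 2024: $42,284 + $52,408 + $6,229 + $1,408 + $735 = $103,064 (under)
Sep 2024–Jan 2025: $52,408 + $6,229 + $1,408 + $735 + $1,379 = $62,159 (under)
Oct 2024–Feb 2025: $6,229 + $1,408 + $735 + $1,379 + $11,276 = $21,027 (under)
Nov 2024–Mar 2025: $1,408 + $735 + $1,379 + $11,276 + $16,193 = $30,991 (under)
Dec 2024–Apr 2025: $735 + $1,379 + $11,276 + $16,193 + $69,370 = $98,953 (under)
Jan 2025–May 2025: $1,379 + $11,276 + $16,193 + $69,370 + $820 = $99,038 (under)
Feb 2025–Jun 2025: $11,276 + $16,193 + $69,370 + $820 + $12,461 = $110,120 (over)
Mar 2025–Jul 2025: $16,193 + $69,370 + $820 + $12,461 + $2,185 = $101,029 (under)
3 windows exceed the threshold.

3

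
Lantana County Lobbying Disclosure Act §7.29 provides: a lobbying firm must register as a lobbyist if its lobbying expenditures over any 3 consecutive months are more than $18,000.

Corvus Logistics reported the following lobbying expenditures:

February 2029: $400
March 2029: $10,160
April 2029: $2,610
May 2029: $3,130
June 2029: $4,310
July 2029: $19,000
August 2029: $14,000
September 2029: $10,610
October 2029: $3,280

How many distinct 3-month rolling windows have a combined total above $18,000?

4

February 2029–April 2029: $400 + $10,160 + $2,610 = $13,170 (under)
March 2029–May 2029: $10,160 + $2,610 + $3,130 = $15,900 (under)
April 2029–June 2029: $2,610 + $3,130 + $4,310 = $10,050 (under)
May 2029–July 2029: $3,130 + $4,310 + $19,000 = $26,440 (over)
June 2029–August 2029: $4,310 + $19,000 + $14,000 = $37,310 (over)
July 2029–September 2029: $19,000 + $14,000 + $10,610 = $43,610 (over)
August 2029–October 2029: $14,000 + $10,610 + $3,280 = $27,890 (over)
4 windows exceed the threshold.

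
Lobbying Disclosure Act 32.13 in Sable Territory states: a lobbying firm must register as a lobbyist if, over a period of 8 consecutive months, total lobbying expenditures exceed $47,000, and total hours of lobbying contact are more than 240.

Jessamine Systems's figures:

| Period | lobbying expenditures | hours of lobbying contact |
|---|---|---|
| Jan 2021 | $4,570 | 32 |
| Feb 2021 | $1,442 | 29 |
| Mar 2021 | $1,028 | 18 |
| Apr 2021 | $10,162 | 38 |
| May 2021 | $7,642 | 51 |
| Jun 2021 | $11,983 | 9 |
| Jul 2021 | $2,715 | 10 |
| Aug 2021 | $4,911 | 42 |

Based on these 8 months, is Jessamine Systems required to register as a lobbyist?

No

Total lobbying expenditures: $4,570 + $1,442 + $1,028 + $10,162 + $7,642 + $11,983 + $2,715 + $4,911 = $44,453 (≤ $47,000).
Total hours of lobbying contact: 32 + 29 + 18 + 38 + 51 + 9 + 10 + 42 = 229 (≤ 240).
The test is 'and': the rule requires both, and at least one is not exceeded.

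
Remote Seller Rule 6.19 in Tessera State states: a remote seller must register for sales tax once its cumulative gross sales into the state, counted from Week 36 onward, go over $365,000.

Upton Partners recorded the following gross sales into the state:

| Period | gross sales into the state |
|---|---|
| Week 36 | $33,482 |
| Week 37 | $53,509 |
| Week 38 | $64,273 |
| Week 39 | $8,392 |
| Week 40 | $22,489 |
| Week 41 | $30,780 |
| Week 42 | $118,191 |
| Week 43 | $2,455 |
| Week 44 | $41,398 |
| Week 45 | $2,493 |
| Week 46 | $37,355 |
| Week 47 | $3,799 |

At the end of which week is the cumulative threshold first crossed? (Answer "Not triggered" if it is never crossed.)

Week 44

Through Week 36: $33,482
Through Week 37: $86,991
Through Week 38: $151,264
Through Week 39: $159,656
Through Week 40: $182,145
Through Week 41: $212,925
Through Week 42: $331,116
Through Week 43: $333,571
Through Week 44: $374,969 ← exceeds threshold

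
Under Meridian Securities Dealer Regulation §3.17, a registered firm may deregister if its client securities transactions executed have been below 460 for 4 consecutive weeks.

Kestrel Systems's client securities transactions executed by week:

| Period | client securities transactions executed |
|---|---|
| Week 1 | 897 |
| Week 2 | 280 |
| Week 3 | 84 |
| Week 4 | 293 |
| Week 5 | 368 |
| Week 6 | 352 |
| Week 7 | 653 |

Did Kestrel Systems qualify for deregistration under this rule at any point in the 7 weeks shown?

Weeks below 460: Week 2, Week 3, Week 4, Week 5, Week 6.
Longest run of consecutive weeks below the threshold: 5.
5 ≥ 4, so Kestrel Systems became eligible.

Yes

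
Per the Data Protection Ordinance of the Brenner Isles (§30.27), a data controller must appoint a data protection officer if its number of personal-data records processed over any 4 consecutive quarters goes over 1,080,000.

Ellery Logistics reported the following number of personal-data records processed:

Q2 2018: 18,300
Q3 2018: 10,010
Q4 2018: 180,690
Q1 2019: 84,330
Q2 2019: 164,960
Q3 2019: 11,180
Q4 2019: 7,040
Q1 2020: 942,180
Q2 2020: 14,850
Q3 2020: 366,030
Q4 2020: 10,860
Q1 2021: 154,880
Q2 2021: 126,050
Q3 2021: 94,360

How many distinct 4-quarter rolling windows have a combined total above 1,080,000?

3

Q2 2018–Q1 2019: 18,300 + 10,010 + 180,690 + 84,330 = 293,330 (under)
Q3 2018–Q2 2019: 10,010 + 180,690 + 84,330 + 164,960 = 439,990 (under)
Q4 2018–Q3 2019: 180,690 + 84,330 + 164,960 + 11,180 = 441,160 (under)
Q1 2019–Q4 2019: 84,330 + 164,960 + 11,180 + 7,040 = 267,510 (under)
Q2 2019–Q1 2020: 164,960 + 11,180 + 7,040 + 942,180 = 1,125,360 (over)
Q3 2019–Q2 2020: 11,180 + 7,040 + 942,180 + 14,850 = 975,250 (under)
Q4 2019–Q3 2020: 7,040 + 942,180 + 14,850 + 366,030 = 1,330,100 (over)
Q1 2020–Q4 2020: 942,180 + 14,850 + 366,030 + 10,860 = 1,333,920 (over)
Q2 2020–Q1 2021: 14,850 + 366,030 + 10,860 + 154,880 = 546,620 (under)
Q3 2020–Q2 2021: 366,030 + 10,860 + 154,880 + 126,050 = 657,820 (under)
Q4 2020–Q3 2021: 10,860 + 154,880 + 126,050 + 94,360 = 386,150 (under)
3 windows exceed the threshold.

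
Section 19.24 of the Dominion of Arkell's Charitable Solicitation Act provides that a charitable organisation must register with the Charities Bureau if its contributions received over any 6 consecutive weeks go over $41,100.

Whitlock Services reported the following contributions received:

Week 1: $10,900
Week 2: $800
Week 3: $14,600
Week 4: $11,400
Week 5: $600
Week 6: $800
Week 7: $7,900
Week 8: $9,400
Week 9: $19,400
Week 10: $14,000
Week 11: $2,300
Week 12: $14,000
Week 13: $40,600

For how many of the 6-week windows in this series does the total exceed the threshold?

6

Week 1–Week 6: $10,900 + $800 + $14,600 + $11,400 + $600 + $800 = $39,100 (under)
Week 2–Week 7: $800 + $14,600 + $11,400 + $600 + $800 + $7,900 = $36,100 (under)
Week 3–Week 8: $14,600 + $11,400 + $600 + $800 + $7,900 + $9,400 = $44,700 (over)
Week 4–Week 9: $11,400 + $600 + $800 + $7,900 + $9,400 + $19,400 = $49,500 (over)
Week 5–Week 10: $600 + $800 + $7,900 + $9,400 + $19,400 + $14,000 = $52,100 (over)
Week 6–Week 11: $800 + $7,900 + $9,400 + $19,400 + $14,000 + $2,300 = $53,800 (over)
Week 7–Week 12: $7,900 + $9,400 + $19,400 + $14,000 + $2,300 + $14,000 = $67,000 (over)
Week 8–Week 13: $9,400 + $19,400 + $14,000 + $2,300 + $14,000 + $40,600 = $99,700 (over)
6 windows exceed the threshold.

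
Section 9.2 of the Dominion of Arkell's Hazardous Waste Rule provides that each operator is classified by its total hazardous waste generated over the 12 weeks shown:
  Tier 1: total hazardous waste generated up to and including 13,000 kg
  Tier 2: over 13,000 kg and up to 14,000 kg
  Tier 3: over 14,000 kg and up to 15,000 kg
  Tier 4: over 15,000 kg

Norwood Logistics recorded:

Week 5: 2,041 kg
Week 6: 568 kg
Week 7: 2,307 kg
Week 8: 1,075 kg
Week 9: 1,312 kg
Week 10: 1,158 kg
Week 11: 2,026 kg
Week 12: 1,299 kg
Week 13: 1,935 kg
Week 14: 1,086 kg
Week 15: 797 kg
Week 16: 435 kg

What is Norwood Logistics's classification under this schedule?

Total hazardous waste generated: 2,041 kg + 568 kg + 2,307 kg + 1,075 kg + 1,312 kg + 1,158 kg + 2,026 kg + 1,299 kg + 1,935 kg + 1,086 kg + 797 kg + 435 kg = 16,039 kg.
16,039 kg > 15,000 kg, so Tier 4 applies.

Tier 4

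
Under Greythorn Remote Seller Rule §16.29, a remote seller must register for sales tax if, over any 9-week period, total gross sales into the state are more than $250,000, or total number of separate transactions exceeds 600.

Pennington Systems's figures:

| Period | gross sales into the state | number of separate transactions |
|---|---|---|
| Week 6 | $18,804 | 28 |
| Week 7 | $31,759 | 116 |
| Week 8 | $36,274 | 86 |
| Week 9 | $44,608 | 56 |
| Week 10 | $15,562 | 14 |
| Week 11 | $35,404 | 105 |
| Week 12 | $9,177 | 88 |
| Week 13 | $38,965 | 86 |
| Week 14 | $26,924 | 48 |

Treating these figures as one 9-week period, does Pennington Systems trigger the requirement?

Total gross sales into the state: $18,804 + $31,759 + $36,274 + $44,608 + $15,562 + $35,404 + $9,177 + $38,965 + $26,924 = $257,477 (> $250,000).
Total number of separate transactions: 28 + 116 + 86 + 56 + 14 + 105 + 88 + 86 + 48 = 627 (> 600).
The test is 'or': at least one threshold is exceeded.

Yes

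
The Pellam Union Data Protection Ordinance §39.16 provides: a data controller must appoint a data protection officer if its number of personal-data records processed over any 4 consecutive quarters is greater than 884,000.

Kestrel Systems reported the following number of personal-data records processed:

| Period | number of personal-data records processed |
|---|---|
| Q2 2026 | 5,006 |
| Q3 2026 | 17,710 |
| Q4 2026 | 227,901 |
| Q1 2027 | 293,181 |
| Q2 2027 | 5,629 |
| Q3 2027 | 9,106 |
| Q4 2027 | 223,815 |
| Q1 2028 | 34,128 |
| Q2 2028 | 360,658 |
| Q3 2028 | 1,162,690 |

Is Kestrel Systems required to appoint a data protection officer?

Q2 2026–Q1 2027: 5,006 + 17,710 + 227,901 + 293,181 = 543,798 (under)
Q3 2026–Q2 2027: 17,710 + 227,901 + 293,181 + 5,629 = 544,421 (under)
Q4 2026–Q3 2027: 227,901 + 293,181 + 5,629 + 9,106 = 535,817 (under)
Q1 2027–Q4 2027: 293,181 + 5,629 + 9,106 + 223,815 = 531,731 (under)
Q2 2027–Q1 2028: 5,629 + 9,106 + 223,815 + 34,128 = 272,678 (under)
Q3 2027–Q2 2028: 9,106 + 223,815 + 34,128 + 360,658 = 627,707 (under)
Q4 2027–Q3 2028: 223,815 + 34,128 + 360,658 + 1,162,690 = 1,781,291 (over)
At least one window exceeds 884,000.

Yes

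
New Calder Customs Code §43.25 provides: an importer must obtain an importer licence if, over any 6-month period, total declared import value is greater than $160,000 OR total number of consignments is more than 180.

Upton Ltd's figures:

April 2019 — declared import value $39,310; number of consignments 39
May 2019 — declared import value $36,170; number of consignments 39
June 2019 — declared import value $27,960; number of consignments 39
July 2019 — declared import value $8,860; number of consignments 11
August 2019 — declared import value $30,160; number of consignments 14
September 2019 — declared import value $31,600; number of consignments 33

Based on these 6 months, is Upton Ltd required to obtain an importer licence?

Yes

Total declared import value: $39,310 + $36,170 + $27,960 + $8,860 + $30,160 + $31,600 = $174,060 (> $160,000).
Total number of consignments: 39 + 39 + 39 + 11 + 14 + 33 = 175 (≤ 180).
The test is 'or': at least one threshold is exceeded.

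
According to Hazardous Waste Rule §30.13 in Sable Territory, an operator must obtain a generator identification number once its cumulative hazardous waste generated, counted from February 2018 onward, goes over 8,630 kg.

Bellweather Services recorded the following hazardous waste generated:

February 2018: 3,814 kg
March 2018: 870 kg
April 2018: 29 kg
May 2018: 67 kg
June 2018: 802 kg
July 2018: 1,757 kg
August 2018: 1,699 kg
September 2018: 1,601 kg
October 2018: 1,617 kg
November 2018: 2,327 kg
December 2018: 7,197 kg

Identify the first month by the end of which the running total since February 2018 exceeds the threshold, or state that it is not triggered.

August 2018

Through February 2018: 3,814 kg
Through March 2018: 4,684 kg
Through April 2018: 4,713 kg
Through May 2018: 4,780 kg
Through June 2018: 5,582 kg
Through July 2018: 7,339 kg
Through August 2018: 9,038 kg ← exceeds threshold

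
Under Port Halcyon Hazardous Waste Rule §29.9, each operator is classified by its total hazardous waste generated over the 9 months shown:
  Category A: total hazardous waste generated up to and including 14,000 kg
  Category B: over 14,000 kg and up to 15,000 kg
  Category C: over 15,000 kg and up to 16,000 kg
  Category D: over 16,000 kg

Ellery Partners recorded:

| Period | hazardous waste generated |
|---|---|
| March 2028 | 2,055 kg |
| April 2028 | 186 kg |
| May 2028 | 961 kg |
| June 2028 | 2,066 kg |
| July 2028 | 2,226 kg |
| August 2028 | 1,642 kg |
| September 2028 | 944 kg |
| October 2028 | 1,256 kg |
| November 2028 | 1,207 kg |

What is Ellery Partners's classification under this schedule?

Total hazardous waste generated: 2,055 kg + 186 kg + 961 kg + 2,066 kg + 2,226 kg + 1,642 kg + 944 kg + 1,256 kg + 1,207 kg = 12,543 kg.
12,543 kg ≤ 14,000 kg, so Category A applies.

Category A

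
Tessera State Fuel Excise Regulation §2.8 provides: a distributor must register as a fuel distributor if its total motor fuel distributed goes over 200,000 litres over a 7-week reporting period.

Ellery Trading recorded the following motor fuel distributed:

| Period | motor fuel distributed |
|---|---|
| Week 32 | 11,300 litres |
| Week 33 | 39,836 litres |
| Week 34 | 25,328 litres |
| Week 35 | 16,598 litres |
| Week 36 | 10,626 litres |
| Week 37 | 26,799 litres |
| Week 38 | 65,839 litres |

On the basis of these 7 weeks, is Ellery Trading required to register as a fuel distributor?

No

Total motor fuel distributed: 11,300 litres + 39,836 litres + 25,328 litres + 16,598 litres + 10,626 litres + 26,799 litres + 65,839 litres = 196,326 litres.
196,326 litres ≤ 200,000 litres, so the threshold is not exceeded.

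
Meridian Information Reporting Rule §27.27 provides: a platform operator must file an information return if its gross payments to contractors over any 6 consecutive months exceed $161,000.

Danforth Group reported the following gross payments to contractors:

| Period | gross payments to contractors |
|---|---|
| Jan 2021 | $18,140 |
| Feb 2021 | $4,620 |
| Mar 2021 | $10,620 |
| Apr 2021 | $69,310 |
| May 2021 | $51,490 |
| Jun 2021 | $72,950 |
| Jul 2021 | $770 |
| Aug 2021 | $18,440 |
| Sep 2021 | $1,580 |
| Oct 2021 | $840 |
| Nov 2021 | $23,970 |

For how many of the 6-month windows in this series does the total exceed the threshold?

Jan 2021–Jun 2021: $18,140 + $4,620 + $10,620 + $69,310 + $51,490 + $72,950 = $227,130 (over)
Feb 2021–Jul 2021: $4,620 + $10,620 + $69,310 + $51,490 + $72,950 + $770 = $209,760 (over)
Mar 2021–Aug 2021: $10,620 + $69,310 + $51,490 + $72,950 + $770 + $18,440 = $223,580 (over)
Apr 2021–Sep 2021: $69,310 + $51,490 + $72,950 + $770 + $18,440 + $1,580 = $214,540 (over)
May 2021–Oct 2021: $51,490 + $72,950 + $770 + $18,440 + $1,580 + $840 = $146,070 (under)
Jun 2021–Nov 2021: $72,950 + $770 + $18,440 + $1,580 + $840 + $23,970 = $118,550 (under)
4 windows exceed the threshold.

4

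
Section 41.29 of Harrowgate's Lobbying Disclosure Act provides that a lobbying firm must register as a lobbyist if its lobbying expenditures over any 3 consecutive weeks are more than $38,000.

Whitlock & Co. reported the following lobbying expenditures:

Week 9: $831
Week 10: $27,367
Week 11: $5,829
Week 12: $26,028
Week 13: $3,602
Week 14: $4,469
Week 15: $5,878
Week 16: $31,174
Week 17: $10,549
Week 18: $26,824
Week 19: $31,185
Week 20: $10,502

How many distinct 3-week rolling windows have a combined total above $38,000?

6

Week 9–Week 11: $831 + $27,367 + $5,829 = $34,027 (under)
Week 10–Week 12: $27,367 + $5,829 + $26,028 = $59,224 (over)
Week 11–Week 13: $5,829 + $26,028 + $3,602 = $35,459 (under)
Week 12–Week 14: $26,028 + $3,602 + $4,469 = $34,099 (under)
Week 13–Week 15: $3,602 + $4,469 + $5,878 = $13,949 (under)
Week 14–Week 16: $4,469 + $5,878 + $31,174 = $41,521 (over)
Week 15–Week 17: $5,878 + $31,174 + $10,549 = $47,601 (over)
Week 16–Week 18: $31,174 + $10,549 + $26,824 = $68,547 (over)
Week 17–Week 19: $10,549 + $26,824 + $31,185 = $68,558 (over)
Week 18–Week 20: $26,824 + $31,185 + $10,502 = $68,511 (over)
6 windows exceed the threshold.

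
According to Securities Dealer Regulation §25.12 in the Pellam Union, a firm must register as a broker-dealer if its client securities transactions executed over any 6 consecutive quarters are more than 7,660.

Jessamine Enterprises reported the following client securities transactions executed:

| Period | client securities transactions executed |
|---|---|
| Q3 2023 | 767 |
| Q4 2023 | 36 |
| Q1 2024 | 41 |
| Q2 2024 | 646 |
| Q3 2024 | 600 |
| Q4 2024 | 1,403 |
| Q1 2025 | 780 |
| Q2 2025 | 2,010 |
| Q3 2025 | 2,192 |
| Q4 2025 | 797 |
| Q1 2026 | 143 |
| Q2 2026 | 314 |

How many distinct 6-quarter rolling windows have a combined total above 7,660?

Q3 2023–Q4 2024: 767 + 36 + 41 + 646 + 600 + 1,403 = 3,493 (under)
Q4 2023–Q1 2025: 36 + 41 + 646 + 600 + 1,403 + 780 = 3,506 (under)
Q1 2024–Q2 2025: 41 + 646 + 600 + 1,403 + 780 + 2,010 = 5,480 (under)
Q2 2024–Q3 2025: 646 + 600 + 1,403 + 780 + 2,010 + 2,192 = 7,631 (under)
Q3 2024–Q4 2025: 600 + 1,403 + 780 + 2,010 + 2,192 + 797 = 7,782 (over)
Q4 2024–Q1 2026: 1,403 + 780 + 2,010 + 2,192 + 797 + 143 = 7,325 (under)
Q1 2025–Q2 2026: 780 + 2,010 + 2,192 + 797 + 143 + 314 = 6,236 (under)
1 window exceeds the threshold.

1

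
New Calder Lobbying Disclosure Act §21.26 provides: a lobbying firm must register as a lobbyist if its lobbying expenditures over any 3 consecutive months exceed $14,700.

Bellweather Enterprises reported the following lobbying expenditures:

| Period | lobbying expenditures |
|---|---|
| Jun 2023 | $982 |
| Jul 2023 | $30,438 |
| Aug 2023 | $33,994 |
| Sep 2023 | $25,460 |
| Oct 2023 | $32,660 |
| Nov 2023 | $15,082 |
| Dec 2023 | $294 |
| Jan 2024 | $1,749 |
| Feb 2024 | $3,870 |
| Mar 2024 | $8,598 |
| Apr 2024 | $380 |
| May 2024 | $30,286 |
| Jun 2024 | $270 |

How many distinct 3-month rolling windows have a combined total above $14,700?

Jun 2023–Aug 2023: $982 + $30,438 + $33,994 = $65,414 (over)
Jul 2023–Sep 2023: $30,438 + $33,994 + $25,460 = $89,892 (over)
Aug 2023–Oct 2023: $33,994 + $25,460 + $32,660 = $92,114 (over)
Sep 2023–Nov 2023: $25,460 + $32,660 + $15,082 = $73,202 (over)
Oct 2023–Dec 2023: $32,660 + $15,082 + $294 = $48,036 (over)
Nov 2023–Jan 2024: $15,082 + $294 + $1,749 = $17,125 (over)
Dec 2023–Feb 2024: $294 + $1,749 + $3,870 = $5,913 (under)
Jan 2024–Mar 2024: $1,749 + $3,870 + $8,598 = $14,217 (under)
Feb 2024–Apr 2024: $3,870 + $8,598 + $380 = $12,848 (under)
Mar 2024–May 2024: $8,598 + $380 + $30,286 = $39,264 (over)
Apr 2024–Jun 2024: $380 + $30,286 + $270 = $30,936 (over)
8 windows exceed the threshold.

8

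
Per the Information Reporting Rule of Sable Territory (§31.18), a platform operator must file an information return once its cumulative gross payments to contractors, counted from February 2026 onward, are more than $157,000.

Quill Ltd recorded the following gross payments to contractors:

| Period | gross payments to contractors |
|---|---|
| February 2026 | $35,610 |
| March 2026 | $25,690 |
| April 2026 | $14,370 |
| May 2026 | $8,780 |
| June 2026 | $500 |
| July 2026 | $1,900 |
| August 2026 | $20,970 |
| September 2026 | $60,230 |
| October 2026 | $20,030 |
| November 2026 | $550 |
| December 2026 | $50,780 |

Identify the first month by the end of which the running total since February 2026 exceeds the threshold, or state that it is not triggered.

Through February 2026: $35,610
Through March 2026: $61,300
Through April 2026: $75,670
Through May 2026: $84,450
Through June 2026: $84,950
Through July 2026: $86,850
Through August 2026: $107,820
Through September 2026: $168,050 ← exceeds threshold

September 2026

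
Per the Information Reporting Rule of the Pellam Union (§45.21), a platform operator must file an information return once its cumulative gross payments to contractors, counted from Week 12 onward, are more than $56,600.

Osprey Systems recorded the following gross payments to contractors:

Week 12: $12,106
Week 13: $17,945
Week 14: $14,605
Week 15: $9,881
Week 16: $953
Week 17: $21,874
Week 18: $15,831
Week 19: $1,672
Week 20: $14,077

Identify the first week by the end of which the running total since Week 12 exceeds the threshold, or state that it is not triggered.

Week 17

Through Week 12: $12,106
Through Week 13: $30,051
Through Week 14: $44,656
Through Week 15: $54,537
Through Week 16: $55,490
Through Week 17: $77,364 ← exceeds threshold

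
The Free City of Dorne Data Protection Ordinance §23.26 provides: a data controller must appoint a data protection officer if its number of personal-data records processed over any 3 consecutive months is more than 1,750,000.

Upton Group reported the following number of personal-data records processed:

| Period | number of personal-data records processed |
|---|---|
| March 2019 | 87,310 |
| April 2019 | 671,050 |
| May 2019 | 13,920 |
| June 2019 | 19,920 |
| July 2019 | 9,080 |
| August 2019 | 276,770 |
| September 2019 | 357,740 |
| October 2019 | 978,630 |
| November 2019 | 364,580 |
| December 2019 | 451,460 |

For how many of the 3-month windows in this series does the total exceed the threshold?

1

March 2019–May 2019: 87,310 + 671,050 + 13,920 = 772,280 (under)
April 2019–June 2019: 671,050 + 13,920 + 19,920 = 704,890 (under)
May 2019–July 2019: 13,920 + 19,920 + 9,080 = 42,920 (under)
June 2019–August 2019: 19,920 + 9,080 + 276,770 = 305,770 (under)
July 2019–September 2019: 9,080 + 276,770 + 357,740 = 643,590 (under)
August 2019–October 2019: 276,770 + 357,740 + 978,630 = 1,613,140 (under)
September 2019–November 2019: 357,740 + 978,630 + 364,580 = 1,700,950 (under)
October 2019–December 2019: 978,630 + 364,580 + 451,460 = 1,794,670 (over)
1 window exceeds the threshold.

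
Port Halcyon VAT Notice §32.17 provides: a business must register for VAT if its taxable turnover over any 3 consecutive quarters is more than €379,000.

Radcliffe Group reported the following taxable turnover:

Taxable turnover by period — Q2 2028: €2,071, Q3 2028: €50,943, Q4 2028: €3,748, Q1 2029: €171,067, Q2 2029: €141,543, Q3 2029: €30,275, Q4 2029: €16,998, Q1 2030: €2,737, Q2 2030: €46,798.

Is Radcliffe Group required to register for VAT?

No

Q2 2028–Q4 2028: €2,071 + €50,943 + €3,748 = €56,762 (under)
Q3 2028–Q1 2029: €50,943 + €3,748 + €171,067 = €225,758 (under)
Q4 2028–Q2 2029: €3,748 + €171,067 + €141,543 = €316,358 (under)
Q1 2029–Q3 2029: €171,067 + €141,543 + €30,275 = €342,885 (under)
Q2 2029–Q4 2029: €141,543 + €30,275 + €16,998 = €188,816 (under)
Q3 2029–Q1 2030: €30,275 + €16,998 + €2,737 = €50,010 (under)
Q4 2029–Q2 2030: €16,998 + €2,737 + €46,798 = €66,533 (under)
No window exceeds €379,000.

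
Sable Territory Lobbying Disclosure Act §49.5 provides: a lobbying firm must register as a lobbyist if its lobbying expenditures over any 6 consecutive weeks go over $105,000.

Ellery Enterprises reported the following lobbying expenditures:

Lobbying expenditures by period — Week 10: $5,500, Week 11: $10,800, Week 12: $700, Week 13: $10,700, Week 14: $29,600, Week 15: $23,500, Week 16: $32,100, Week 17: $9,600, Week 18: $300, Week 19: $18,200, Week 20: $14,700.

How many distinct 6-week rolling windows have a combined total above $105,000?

Week 10–Week 15: $5,500 + $10,800 + $700 + $10,700 + $29,600 + $23,500 = $80,800 (under)
Week 11–Week 16: $10,800 + $700 + $10,700 + $29,600 + $23,500 + $32,100 = $107,400 (over)
Week 12–Week 17: $700 + $10,700 + $29,600 + $23,500 + $32,100 + $9,600 = $106,200 (over)
Week 13–Week 18: $10,700 + $29,600 + $23,500 + $32,100 + $9,600 + $300 = $105,800 (over)
Week 14–Week 19: $29,600 + $23,500 + $32,100 + $9,600 + $300 + $18,200 = $113,300 (over)
Week 15–Week 20: $23,500 + $32,100 + $9,600 + $300 + $18,200 + $14,700 = $98,400 (under)
4 windows exceed the threshold.

4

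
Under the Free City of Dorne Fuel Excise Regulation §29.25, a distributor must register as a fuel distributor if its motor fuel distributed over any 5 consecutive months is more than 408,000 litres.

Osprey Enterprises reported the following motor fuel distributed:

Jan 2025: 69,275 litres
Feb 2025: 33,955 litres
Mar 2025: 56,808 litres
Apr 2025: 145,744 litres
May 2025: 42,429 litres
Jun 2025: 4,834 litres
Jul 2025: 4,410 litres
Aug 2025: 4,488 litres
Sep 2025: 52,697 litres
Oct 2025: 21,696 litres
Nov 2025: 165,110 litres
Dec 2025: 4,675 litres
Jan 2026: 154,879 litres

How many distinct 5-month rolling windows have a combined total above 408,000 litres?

Jan 2025–May 2025: 69,275 litres + 33,955 litres + 56,808 litres + 145,744 litres + 42,429 litres = 348,211 litres (under)
Feb 2025–Jun 2025: 33,955 litres + 56,808 litres + 145,744 litres + 42,429 litres + 4,834 litres = 283,770 litres (under)
Mar 2025–Jul 2025: 56,808 litres + 145,744 litres + 42,429 litres + 4,834 litres + 4,410 litres = 254,225 litres (under)
Apr 2025–Aug 2025: 145,744 litres + 42,429 litres + 4,834 litres + 4,410 litres + 4,488 litres = 201,905 litres (under)
May 2025–Sep 2025: 42,429 litres + 4,834 litres + 4,410 litres + 4,488 litres + 52,697 litres = 108,858 litres (under)
Jun 2025–Oct 2025: 4,834 litres + 4,410 litres + 4,488 litres + 52,697 litres + 21,696 litres = 88,125 litres (under)
Jul 2025–Nov 2025: 4,410 litres + 4,488 litres + 52,697 litres + 21,696 litres + 165,110 litres = 248,401 litres (under)
Aug 2025–Dec 2025: 4,488 litres + 52,697 litres + 21,696 litres + 165,110 litres + 4,675 litres = 248,666 litres (under)
Sep 2025–Jan 2026: 52,697 litres + 21,696 litres + 165,110 litres + 4,675 litres + 154,879 litres = 399,057 litres (under)
0 windows exceed the threshold.

0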